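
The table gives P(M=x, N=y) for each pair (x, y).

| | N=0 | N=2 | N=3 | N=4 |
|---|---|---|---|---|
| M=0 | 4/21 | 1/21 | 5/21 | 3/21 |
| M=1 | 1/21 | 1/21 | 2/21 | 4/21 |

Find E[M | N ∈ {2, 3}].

P(N ∈ {2, 3}) = 3/7.
Σ M·P over the event = 0·(1/21) + 0·(5/21) + 1·(1/21) + 1·(2/21) = 1/7.
E[M | N ∈ {2, 3}] = (1/7) / (3/7) = 1/3.

1/3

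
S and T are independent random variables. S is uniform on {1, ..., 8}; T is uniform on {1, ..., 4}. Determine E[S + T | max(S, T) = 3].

Outcomes with max(S, T) = 3: (1,3), (2,3), (3,1), (3,2), (3,3), each with probability 1/32.
E[S + T | max(S, T) = 3] = (4 + 5 + 4 + 5 + 6) / 5 = 24/5.

24/5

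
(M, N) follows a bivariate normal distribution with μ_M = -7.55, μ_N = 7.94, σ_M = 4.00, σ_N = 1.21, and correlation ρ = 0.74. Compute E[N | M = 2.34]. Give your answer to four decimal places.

10.1539

The regression of N on M has slope ρ·σ_N/σ_M and passes through (μ_M, μ_N).
E[N | M=2.34] = 7.94 + (0.74)·(1.21/4.00)·(2.34 − (-7.55)) = 7.94 + (0.22385)·(9.89) = 10.1539.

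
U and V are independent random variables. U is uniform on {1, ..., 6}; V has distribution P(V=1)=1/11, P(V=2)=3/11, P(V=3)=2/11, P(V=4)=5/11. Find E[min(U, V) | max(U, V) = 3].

P(max(U, V) = 3) = 5/33.
Summing min(U,V)·P(x,y) over outcomes with max(U, V) = 3 gives 19/66.
E[min(U, V) | max(U, V) = 3] = (19/66) / (5/33) = 19/10.

19/10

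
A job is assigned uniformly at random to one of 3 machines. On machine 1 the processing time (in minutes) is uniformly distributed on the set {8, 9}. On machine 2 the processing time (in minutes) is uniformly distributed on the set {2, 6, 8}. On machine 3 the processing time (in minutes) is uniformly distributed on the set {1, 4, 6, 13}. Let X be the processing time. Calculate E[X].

E[X | machine 1] = (8+9)/2 = 17/2.
E[X | machine 2] = (2+6+8)/3 = 16/3.
E[X | machine 3] = (1+4+6+13)/4 = 6.
E[X] = (1/3)·(17/2) + (1/3)·(16/3) + (1/3)·(6) = 119/18.

119/18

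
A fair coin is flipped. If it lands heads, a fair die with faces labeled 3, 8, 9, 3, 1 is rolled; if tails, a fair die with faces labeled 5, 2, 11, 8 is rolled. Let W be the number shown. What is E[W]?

113/20

E[W | heads] = (3+8+9+3+1)/5 = 24/5.
E[W | tails] = (5+2+11+8)/4 = 13/2.
E[W] = (1/2)·(24/5) + (1/2)·(13/2) = 113/20.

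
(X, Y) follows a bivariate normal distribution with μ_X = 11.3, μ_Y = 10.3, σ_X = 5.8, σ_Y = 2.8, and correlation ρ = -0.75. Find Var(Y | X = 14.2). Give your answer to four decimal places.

3.4300

Var(Y | X=x) = (1 − ρ²)·σ_Y².
Var(Y | X=14.2) = (2.8)²·(1 − (-0.75)²) = 7.84·0.4375 = 3.4300.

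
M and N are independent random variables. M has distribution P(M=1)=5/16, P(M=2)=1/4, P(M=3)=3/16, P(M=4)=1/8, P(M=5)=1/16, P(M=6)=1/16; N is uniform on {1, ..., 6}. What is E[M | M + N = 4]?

11/6

P(M + N = 4) = 1/8.
Summing M·P(x,y) over outcomes with M + N = 4 gives 11/48.
E[M | M + N = 4] = (11/48) / (1/8) = 11/6.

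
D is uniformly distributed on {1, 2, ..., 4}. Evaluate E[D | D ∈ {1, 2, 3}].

2

P(D ∈ {1, 2, 3}) = 3/4.
Σ over the event: 1·1/4 + 2·1/4 + 3·1/4 = 3/2.
E[D | D ∈ {1, 2, 3}] = (3/2) / (3/4) = 2.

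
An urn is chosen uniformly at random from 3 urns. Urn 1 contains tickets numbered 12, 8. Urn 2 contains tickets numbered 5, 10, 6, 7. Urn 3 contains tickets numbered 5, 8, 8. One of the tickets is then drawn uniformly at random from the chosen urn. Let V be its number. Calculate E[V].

8

E[V | urn 1] = (12+8)/2 = 10.
E[V | urn 2] = (5+10+6+7)/4 = 7.
E[V | urn 3] = (5+8+8)/3 = 7.
E[V] = (1/3)·(10) + (1/3)·(7) + (1/3)·(7) = 8.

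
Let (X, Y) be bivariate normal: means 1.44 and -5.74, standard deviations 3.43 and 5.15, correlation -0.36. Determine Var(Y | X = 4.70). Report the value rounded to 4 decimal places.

For a bivariate normal, Var(Y | X=x) = σ_Y²(1 − ρ²).
Var(Y | X=4.70) = (5.15)²·(1 − (-0.36)²) = 26.5225·0.8704 = 23.0852.

23.0852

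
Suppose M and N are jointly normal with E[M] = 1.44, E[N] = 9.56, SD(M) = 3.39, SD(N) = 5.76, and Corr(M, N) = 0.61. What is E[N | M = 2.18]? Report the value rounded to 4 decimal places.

For a bivariate normal, E[N | M=x] = μ_N + ρ·(σ_N/σ_M)·(x − μ_M).
E[N | M=2.18] = 9.56 + (0.61)·(5.76/3.39)·(2.18 − (1.44)) = 9.56 + (1.0365)·(0.74) = 10.3270.

10.3270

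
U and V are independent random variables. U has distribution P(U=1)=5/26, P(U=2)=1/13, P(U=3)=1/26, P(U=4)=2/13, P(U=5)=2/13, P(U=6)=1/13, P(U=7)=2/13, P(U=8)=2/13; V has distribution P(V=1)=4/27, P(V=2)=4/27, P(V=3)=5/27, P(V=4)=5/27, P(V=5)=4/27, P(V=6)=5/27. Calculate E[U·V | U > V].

503/25

P(U > V) = 200/351.
Summing UV·P(x,y) over outcomes with U > V gives 4024/351.
E[U·V | U > V] = (4024/351) / (200/351) = 503/25.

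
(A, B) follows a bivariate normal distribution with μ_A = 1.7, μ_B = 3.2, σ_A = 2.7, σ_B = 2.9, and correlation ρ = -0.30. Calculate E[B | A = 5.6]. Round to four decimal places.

The regression of B on A has slope ρ·σ_B/σ_A and passes through (μ_A, μ_B).
E[B | A=5.6] = 3.2 + (-0.30)·(2.9/2.7)·(5.6 − (1.7)) = 3.2 + (-0.32222)·(3.9) = 1.9433.

1.9433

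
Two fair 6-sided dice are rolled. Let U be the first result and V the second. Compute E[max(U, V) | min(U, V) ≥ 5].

Outcomes with min(U, V) ≥ 5: (5,5), (5,6), (6,5), (6,6), each with probability 1/36.
E[max(U, V) | min(U, V) ≥ 5] = (5 + 6 + 6 + 6) / 4 = 23/4.

23/4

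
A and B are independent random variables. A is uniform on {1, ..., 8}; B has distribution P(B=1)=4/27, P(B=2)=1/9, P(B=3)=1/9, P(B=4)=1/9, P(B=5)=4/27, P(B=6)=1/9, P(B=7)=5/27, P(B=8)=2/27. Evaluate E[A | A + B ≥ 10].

187/31

P(A + B ≥ 10) = 31/72.
Summing A·P(x,y) over outcomes with A + B ≥ 10 gives 187/72.
E[A | A + B ≥ 10] = (187/72) / (31/72) = 187/31.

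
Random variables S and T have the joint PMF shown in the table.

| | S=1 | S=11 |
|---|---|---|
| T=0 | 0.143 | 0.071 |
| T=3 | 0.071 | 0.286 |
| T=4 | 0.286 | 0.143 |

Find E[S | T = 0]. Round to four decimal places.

P(T = 0) = 0.214.
Σ S·P over the event = 1·(0.143) + 11·(0.071) = 0.924.
E[S | T = 0] = (0.924) / (0.214) = 4.3178.

4.3178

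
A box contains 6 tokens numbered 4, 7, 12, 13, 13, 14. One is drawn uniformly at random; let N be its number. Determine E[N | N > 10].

13

P(N > 10) = 2/3.
Σ over the event: 12·1/6 + 13·1/3 + 14·1/6 = 26/3.
E[N | N > 10] = (26/3) / (2/3) = 13.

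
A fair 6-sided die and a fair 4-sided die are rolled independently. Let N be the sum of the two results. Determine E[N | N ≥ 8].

26/3

P(N ≥ 8) = 1/4.
Σ over the event: 8·1/8 + 9·1/12 + 10·1/24 = 13/6.
E[N | N ≥ 8] = (13/6) / (1/4) = 26/3.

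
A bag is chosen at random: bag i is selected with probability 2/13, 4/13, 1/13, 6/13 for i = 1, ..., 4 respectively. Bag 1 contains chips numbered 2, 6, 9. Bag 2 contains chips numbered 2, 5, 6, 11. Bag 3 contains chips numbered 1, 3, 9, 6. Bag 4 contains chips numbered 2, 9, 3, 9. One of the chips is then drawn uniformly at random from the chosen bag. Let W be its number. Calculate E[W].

895/156

E[W | bag 1] = (2+6+9)/3 = 17/3.
E[W | bag 2] = (2+5+6+11)/4 = 6.
E[W | bag 3] = (1+3+9+6)/4 = 19/4.
E[W | bag 4] = (2+9+3+9)/4 = 23/4.
E[W] = (2/13)·(17/3) + (4/13)·(6) + (1/13)·(19/4) + (6/13)·(23/4) = 895/156.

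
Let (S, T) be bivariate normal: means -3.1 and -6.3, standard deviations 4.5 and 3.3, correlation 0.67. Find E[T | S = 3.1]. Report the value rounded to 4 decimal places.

-3.2537

E[T | S=x] = μ_T + ρ(σ_T/σ_S)(x − μ_S) for jointly normal variables.
E[T | S=3.1] = -6.3 + (0.67)·(3.3/4.5)·(3.1 − (-3.1)) = -6.3 + (0.491333)·(6.2) = -3.2537.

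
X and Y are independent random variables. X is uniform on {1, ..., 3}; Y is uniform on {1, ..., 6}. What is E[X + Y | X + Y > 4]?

79/12

P(X + Y > 4) = 2/3.
Summing (X+Y)·P(x,y) over outcomes with X + Y > 4 gives 79/18.
E[X + Y | X + Y > 4] = (79/18) / (2/3) = 79/12.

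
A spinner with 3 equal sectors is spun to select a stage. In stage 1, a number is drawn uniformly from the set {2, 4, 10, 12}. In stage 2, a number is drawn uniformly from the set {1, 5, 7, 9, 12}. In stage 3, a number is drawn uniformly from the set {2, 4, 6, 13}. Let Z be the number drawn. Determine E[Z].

E[Z | stage 1] = (2+4+10+12)/4 = 7.
E[Z | stage 2] = (1+5+7+9+12)/5 = 34/5.
E[Z | stage 3] = (2+4+6+13)/4 = 25/4.
E[Z] = (1/3)·(7) + (1/3)·(34/5) + (1/3)·(25/4) = 401/60.

401/60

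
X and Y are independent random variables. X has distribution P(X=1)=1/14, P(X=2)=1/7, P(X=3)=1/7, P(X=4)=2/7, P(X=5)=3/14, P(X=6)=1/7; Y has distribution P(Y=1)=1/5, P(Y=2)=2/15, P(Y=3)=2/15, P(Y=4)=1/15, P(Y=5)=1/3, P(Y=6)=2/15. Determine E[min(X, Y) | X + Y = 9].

116/31

P(X + Y = 9) = 31/210.
Summing min(X,Y)·P(x,y) over outcomes with X + Y = 9 gives 58/105.
E[min(X, Y) | X + Y = 9] = (58/105) / (31/210) = 116/31.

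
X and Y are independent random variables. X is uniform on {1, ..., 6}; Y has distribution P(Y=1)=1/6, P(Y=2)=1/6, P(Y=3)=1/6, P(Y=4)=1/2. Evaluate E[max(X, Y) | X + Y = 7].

P(X + Y = 7) = 1/6.
Summing max(X,Y)·P(x,y) over outcomes with X + Y = 7 gives 3/4.
E[max(X, Y) | X + Y = 7] = (3/4) / (1/6) = 9/2.

9/2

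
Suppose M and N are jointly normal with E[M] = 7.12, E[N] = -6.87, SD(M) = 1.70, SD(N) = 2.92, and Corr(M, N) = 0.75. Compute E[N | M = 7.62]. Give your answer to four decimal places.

E[N | M=x] = μ_N + ρ(σ_N/σ_M)(x − μ_M) for jointly normal variables.
E[N | M=7.62] = -6.87 + (0.75)·(2.92/1.70)·(7.62 − (7.12)) = -6.87 + (1.2882)·(0.5) = -6.2259.

-6.2259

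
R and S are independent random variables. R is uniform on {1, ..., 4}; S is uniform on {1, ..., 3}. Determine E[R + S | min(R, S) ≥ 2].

Outcomes with min(R, S) ≥ 2: (2,2), (2,3), (3,2), (3,3), (4,2), (4,3), each with probability 1/12.
E[R + S | min(R, S) ≥ 2] = (4 + 5 + 5 + 6 + 6 + 7) / 6 = 11/2.

11/2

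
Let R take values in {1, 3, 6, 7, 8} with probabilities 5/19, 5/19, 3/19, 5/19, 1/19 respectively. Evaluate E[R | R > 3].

P(R > 3) = 9/19.
Σ over the event: 6·3/19 + 7·5/19 + 8·1/19 = 61/19.
E[R | R > 3] = (61/19) / (9/19) = 61/9.

61/9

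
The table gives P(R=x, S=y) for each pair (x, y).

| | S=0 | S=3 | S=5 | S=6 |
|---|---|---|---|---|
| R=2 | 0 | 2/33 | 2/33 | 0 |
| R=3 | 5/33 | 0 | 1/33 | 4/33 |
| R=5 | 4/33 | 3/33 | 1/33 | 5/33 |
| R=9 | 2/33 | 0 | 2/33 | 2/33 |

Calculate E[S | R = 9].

11/3

P(R = 9) = 2/11.
Σ S·P over the event = 0·(2/33) + 5·(2/33) + 6·(2/33) = 2/3.
E[S | R = 9] = (2/3) / (2/11) = 11/3.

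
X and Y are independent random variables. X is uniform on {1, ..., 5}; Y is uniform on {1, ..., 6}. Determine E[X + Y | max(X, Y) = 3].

Outcomes with max(X, Y) = 3: (1,3), (2,3), (3,1), (3,2), (3,3), each with probability 1/30.
E[X + Y | max(X, Y) = 3] = (4 + 5 + 4 + 5 + 6) / 5 = 24/5.

24/5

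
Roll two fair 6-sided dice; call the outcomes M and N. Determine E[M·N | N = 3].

Outcomes with N = 3: (1,3), (2,3), (3,3), (4,3), (5,3), (6,3), each with probability 1/36.
E[M·N | N = 3] = (3 + 6 + 9 + 12 + 15 + 18) / 6 = 21/2.

21/2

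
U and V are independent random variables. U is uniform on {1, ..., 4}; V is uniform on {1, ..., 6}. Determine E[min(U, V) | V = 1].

P(V = 1) = 1/6.
Summing min(U,V)·P(x,y) over outcomes with V = 1 gives 1/6.
E[min(U, V) | V = 1] = (1/6) / (1/6) = 1.

1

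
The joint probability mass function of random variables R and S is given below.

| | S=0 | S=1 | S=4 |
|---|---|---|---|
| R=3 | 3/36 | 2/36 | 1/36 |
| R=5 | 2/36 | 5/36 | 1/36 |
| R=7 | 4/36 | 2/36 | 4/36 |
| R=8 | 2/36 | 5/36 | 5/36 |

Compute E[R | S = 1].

85/14

P(S = 1) = 7/18.
Summing R·P(R=x,S=y) over the conditioning event gives 85/36.
E[R | S = 1] = (85/36) / (7/18) = 85/14.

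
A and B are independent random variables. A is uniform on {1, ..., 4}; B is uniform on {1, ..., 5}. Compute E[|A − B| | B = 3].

1

P(B = 3) = 1/5.
Summing |A−B|·P(x,y) over outcomes with B = 3 gives 1/5.
E[|A − B| | B = 3] = (1/5) / (1/5) = 1.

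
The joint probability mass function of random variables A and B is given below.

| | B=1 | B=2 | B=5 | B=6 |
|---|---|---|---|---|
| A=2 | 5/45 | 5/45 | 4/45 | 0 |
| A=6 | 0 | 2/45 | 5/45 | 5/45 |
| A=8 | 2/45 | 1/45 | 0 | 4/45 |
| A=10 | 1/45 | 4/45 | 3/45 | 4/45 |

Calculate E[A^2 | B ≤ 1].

31

P(B ≤ 1) = 8/45.
Σ A^2·P over the event = 4·(5/45) + 64·(2/45) + 100·(1/45) = 248/45.
E[A^2 | B ≤ 1] = (248/45) / (8/45) = 31.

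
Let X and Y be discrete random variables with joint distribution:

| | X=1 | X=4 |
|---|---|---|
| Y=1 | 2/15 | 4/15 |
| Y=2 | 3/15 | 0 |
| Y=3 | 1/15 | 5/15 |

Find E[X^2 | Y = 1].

11

P(Y = 1) = 2/5.
Σ X^2·P over the event = 1·(2/15) + 16·(4/15) = 22/5.
E[X^2 | Y = 1] = (22/5) / (2/5) = 11.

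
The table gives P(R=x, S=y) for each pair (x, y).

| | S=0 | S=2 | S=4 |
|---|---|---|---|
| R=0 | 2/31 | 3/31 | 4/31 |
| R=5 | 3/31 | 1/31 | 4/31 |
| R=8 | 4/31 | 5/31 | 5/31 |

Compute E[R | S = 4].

60/13

P(S = 4) = 13/31.
Σ R·P over the event = 0·(4/31) + 5·(4/31) + 8·(5/31) = 60/31.
E[R | S = 4] = (60/31) / (13/31) = 60/13.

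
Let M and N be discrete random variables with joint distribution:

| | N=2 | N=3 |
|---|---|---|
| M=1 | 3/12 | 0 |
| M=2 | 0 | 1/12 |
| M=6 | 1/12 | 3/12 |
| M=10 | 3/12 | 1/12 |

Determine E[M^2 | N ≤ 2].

P(N ≤ 2) = 7/12.
Summing M^2·P(M=x,N=y) over the conditioning event gives 113/4.
E[M^2 | N ≤ 2] = (113/4) / (7/12) = 339/7.

339/7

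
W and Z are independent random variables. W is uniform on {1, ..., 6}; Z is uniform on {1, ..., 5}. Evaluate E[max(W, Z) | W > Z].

P(W > Z) = 1/2.
Summing max(W,Z)·P(x,y) over outcomes with W > Z gives 7/3.
E[max(W, Z) | W > Z] = (7/3) / (1/2) = 14/3.

14/3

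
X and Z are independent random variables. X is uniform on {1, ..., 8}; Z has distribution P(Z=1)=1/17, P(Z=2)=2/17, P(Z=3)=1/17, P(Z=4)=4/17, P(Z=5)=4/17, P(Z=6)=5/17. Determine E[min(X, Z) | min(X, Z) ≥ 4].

311/65

P(min(X, Z) ≥ 4) = 65/136.
Summing min(X,Z)·P(x,y) over outcomes with min(X, Z) ≥ 4 gives 311/136.
E[min(X, Z) | min(X, Z) ≥ 4] = (311/136) / (65/136) = 311/65.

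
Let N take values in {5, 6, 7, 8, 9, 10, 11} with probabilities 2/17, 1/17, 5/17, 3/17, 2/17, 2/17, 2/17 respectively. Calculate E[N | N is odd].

P(N is odd) = 11/17.
Σ over the event: 5·2/17 + 7·5/17 + 9·2/17 + 11·2/17 = 5.
E[N | N is odd] = (5) / (11/17) = 85/11.

85/11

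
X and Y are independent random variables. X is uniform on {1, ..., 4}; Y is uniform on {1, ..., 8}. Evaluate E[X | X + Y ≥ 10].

10/3

P(X + Y ≥ 10) = 3/16.
Summing X·P(x,y) over outcomes with X + Y ≥ 10 gives 5/8.
E[X | X + Y ≥ 10] = (5/8) / (3/16) = 10/3.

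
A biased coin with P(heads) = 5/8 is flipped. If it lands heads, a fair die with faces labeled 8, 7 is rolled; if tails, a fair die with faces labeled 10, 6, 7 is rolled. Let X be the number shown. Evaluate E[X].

E[X | heads] = (8+7)/2 = 15/2.
E[X | tails] = (10+6+7)/3 = 23/3.
E[X] = (5/8)·(15/2) + (3/8)·(23/3) = 121/16.

121/16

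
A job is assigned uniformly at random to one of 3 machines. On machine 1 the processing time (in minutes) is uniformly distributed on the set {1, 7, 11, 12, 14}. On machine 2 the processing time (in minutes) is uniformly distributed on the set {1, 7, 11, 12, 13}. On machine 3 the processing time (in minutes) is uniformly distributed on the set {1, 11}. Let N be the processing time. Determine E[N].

E[N | machine 1] = (1+7+11+12+14)/5 = 9.
E[N | machine 2] = (1+7+11+12+13)/5 = 44/5.
E[N | machine 3] = (1+11)/2 = 6.
By the law of total expectation,
E[N] = (1/3)·(9) + (1/3)·(44/5) + (1/3)·(6) = 119/15.

119/15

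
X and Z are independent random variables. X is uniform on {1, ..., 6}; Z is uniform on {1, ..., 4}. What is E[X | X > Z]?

32/7

P(X > Z) = 7/12.
Summing X·P(x,y) over outcomes with X > Z gives 8/3.
E[X | X > Z] = (8/3) / (7/12) = 32/7.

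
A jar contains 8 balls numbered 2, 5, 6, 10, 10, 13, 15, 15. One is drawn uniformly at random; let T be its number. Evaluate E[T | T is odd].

P(T is odd) = 1/2.
Σ over the event: 5·1/8 + 13·1/8 + 15·1/4 = 6.
E[T | T is odd] = (6) / (1/2) = 12.

12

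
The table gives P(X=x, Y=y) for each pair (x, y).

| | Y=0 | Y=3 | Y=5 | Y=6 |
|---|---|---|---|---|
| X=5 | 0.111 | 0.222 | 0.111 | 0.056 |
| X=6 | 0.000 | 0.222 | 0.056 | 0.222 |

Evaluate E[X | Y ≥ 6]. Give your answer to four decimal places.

P(Y ≥ 6) = 0.278.
Σ X·P over the event = 5·(0.056) + 6·(0.222) = 1.612.
E[X | Y ≥ 6] = (1.612) / (0.278) = 5.7986.

5.7986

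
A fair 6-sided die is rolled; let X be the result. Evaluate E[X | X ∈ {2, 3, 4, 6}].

15/4

P(X ∈ {2, 3, 4, 6}) = 2/3.
Σ over the event: 2·1/6 + 3·1/6 + 4·1/6 + 6·1/6 = 5/2.
E[X | X ∈ {2, 3, 4, 6}] = (5/2) / (2/3) = 15/4.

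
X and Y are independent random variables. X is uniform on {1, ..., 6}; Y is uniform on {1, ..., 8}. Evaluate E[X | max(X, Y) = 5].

Outcomes with max(X, Y) = 5: (1,5), (2,5), (3,5), (4,5), (5,1), (5,2), (5,3), (5,4), (5,5), each with probability 1/48.
E[X | max(X, Y) = 5] = (1 + 2 + 3 + 4 + 5 + 5 + 5 + 5 + 5) / 9 = 35/9.

35/9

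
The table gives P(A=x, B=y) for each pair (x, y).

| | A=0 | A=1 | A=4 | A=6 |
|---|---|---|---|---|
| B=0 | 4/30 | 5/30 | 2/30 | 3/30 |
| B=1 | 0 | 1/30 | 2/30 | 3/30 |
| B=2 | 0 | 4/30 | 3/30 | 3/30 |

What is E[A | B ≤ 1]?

P(B ≤ 1) = 2/3.
Summing A·P(A=x,B=y) over the conditioning event gives 29/15.
E[A | B ≤ 1] = (29/15) / (2/3) = 29/10.

29/10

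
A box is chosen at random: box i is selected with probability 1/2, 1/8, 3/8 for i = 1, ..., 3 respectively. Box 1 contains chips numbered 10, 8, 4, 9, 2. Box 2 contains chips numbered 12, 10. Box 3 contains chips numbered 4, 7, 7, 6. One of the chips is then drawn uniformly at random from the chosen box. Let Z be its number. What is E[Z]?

E[Z | box 1] = (10+8+4+9+2)/5 = 33/5.
E[Z | box 2] = (12+10)/2 = 11.
E[Z | box 3] = (4+7+7+6)/4 = 6.
E[Z] = (1/2)·(33/5) + (1/8)·(11) + (3/8)·(6) = 277/40.

277/40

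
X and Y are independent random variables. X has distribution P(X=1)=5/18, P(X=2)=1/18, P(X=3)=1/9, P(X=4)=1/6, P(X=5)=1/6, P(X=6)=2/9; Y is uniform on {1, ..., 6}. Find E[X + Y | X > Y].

P(X > Y) = 23/54.
Summing (X+Y)·P(x,y) over outcomes with X > Y gives 115/36.
E[X + Y | X > Y] = (115/36) / (23/54) = 15/2.

15/2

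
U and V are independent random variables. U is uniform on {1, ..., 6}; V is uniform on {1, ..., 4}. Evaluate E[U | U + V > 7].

Outcomes with U + V > 7: (4,4), (5,3), (5,4), (6,2), (6,3), (6,4), each with probability 1/24.
E[U | U + V > 7] = (4 + 5 + 5 + 6 + 6 + 6) / 6 = 16/3.

16/3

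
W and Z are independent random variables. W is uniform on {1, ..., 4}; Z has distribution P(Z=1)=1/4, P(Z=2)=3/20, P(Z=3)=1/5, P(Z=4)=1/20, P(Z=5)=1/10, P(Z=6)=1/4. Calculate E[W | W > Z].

82/25

P(W > Z) = 5/16.
Summing W·P(x,y) over outcomes with W > Z gives 41/40.
E[W | W > Z] = (41/40) / (5/16) = 82/25.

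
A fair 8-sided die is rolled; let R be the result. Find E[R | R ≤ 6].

Given R ≤ 6, R is equally likely to be any of {1, 2, 3, 4, 5, 6}.
E[R | R ≤ 6] = (1 + 2 + 3 + 4 + 5 + 6) / 6 = 7/2.

7/2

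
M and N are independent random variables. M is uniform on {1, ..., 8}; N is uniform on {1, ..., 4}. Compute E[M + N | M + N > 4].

102/13

P(M + N > 4) = 13/16.
Summing (M+N)·P(x,y) over outcomes with M + N > 4 gives 51/8.
E[M + N | M + N > 4] = (51/8) / (13/16) = 102/13.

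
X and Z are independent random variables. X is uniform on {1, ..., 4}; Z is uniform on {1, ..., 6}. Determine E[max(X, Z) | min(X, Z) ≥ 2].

64/15

P(min(X, Z) ≥ 2) = 5/8.
Summing max(X,Z)·P(x,y) over outcomes with min(X, Z) ≥ 2 gives 8/3.
E[max(X, Z) | min(X, Z) ≥ 2] = (8/3) / (5/8) = 64/15.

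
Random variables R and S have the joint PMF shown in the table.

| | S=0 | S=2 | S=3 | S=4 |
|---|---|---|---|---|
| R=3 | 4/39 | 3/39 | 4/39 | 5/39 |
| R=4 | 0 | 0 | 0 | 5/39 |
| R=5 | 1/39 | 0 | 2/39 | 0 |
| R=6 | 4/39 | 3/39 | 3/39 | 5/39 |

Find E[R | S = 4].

13/3

P(S = 4) = 5/13.
Σ R·P over the event = 3·(5/39) + 4·(5/39) + 6·(5/39) = 5/3.
E[R | S = 4] = (5/3) / (5/13) = 13/3.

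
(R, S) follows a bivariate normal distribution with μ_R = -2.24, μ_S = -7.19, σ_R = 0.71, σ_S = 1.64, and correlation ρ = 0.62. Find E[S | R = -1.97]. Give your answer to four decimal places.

The regression of S on R has slope ρ·σ_S/σ_R and passes through (μ_R, μ_S).
E[S | R=-1.97] = -7.19 + (0.62)·(1.64/0.71)·(-1.97 − (-2.24)) = -7.19 + (1.4321)·(0.27) = -6.8033.

-6.8033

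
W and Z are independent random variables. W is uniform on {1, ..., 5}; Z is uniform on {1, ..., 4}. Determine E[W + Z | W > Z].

P(W > Z) = 1/2.
Summing (W+Z)·P(x,y) over outcomes with W > Z gives 3.
E[W + Z | W > Z] = (3) / (1/2) = 6.

6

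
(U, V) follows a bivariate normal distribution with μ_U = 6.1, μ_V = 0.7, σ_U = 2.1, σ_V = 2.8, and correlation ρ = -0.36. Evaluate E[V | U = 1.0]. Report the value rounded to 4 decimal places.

3.1480

For a bivariate normal, E[V | U=x] = μ_V + ρ·(σ_V/σ_U)·(x − μ_U).
E[V | U=1.0] = 0.7 + (-0.36)·(2.8/2.1)·(1.0 − (6.1)) = 0.7 + (-0.48)·(-5.1) = 3.1480.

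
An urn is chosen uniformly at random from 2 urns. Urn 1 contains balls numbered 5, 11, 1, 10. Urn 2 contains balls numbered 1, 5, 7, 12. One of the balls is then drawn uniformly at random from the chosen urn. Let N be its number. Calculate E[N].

E[N | urn 1] = (5+11+1+10)/4 = 27/4.
E[N | urn 2] = (1+5+7+12)/4 = 25/4.
By the law of total expectation,
E[N] = (1/2)·(27/4) + (1/2)·(25/4) = 13/2.

13/2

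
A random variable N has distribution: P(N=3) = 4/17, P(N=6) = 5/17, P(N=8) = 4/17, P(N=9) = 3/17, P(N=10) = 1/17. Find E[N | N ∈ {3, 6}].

P(N ∈ {3, 6}) = 9/17.
Σ over the event: 3·4/17 + 6·5/17 = 42/17.
E[N | N ∈ {3, 6}] = (42/17) / (9/17) = 14/3.

14/3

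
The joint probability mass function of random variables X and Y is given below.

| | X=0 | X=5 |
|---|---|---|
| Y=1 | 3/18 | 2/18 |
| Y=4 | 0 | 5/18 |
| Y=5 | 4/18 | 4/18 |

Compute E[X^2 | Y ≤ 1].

10

P(Y ≤ 1) = 5/18.
Σ X^2·P over the event = 0·(3/18) + 25·(2/18) = 25/9.
E[X^2 | Y ≤ 1] = (25/9) / (5/18) = 10.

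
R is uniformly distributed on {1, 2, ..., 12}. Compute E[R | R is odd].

6

Given R is odd, R is equally likely to be any of {1, 3, 5, 7, 9, 11}.
E[R | R is odd] = (1 + 3 + 5 + 7 + 9 + 11) / 6 = 6.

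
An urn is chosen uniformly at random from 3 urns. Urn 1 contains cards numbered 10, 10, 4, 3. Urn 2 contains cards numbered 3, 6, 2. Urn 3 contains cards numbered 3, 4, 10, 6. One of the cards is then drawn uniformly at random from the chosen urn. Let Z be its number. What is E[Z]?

97/18

E[Z | urn 1] = (10+10+4+3)/4 = 27/4.
E[Z | urn 2] = (3+6+2)/3 = 11/3.
E[Z | urn 3] = (3+4+10+6)/4 = 23/4.
By the law of total expectation,
E[Z] = (1/3)·(27/4) + (1/3)·(11/3) + (1/3)·(23/4) = 97/18.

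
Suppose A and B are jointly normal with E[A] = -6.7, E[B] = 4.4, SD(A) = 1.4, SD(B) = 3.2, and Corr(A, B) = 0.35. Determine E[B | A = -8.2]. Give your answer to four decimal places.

3.2000

For a bivariate normal, E[B | A=x] = μ_B + ρ·(σ_B/σ_A)·(x − μ_A).
E[B | A=-8.2] = 4.4 + (0.35)·(3.2/1.4)·(-8.2 − (-6.7)) = 4.4 + (0.8)·(-1.5) = 3.2000.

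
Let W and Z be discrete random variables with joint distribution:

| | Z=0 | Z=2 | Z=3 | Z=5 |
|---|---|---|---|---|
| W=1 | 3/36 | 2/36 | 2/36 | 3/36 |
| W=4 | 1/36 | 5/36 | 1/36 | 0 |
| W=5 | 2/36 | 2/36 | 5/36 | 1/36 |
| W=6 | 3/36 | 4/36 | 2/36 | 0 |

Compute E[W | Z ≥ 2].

P(Z ≥ 2) = 3/4.
Summing W·P(W=x,Z=y) over the conditioning event gives 107/36.
E[W | Z ≥ 2] = (107/36) / (3/4) = 107/27.

107/27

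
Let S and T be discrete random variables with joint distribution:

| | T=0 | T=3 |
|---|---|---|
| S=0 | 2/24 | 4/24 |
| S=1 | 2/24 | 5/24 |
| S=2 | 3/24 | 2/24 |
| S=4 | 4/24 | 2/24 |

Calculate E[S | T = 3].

17/13

P(T = 3) = 13/24.
Σ S·P over the event = 0·(4/24) + 1·(5/24) + 2·(2/24) + 4·(2/24) = 17/24.
E[S | T = 3] = (17/24) / (13/24) = 17/13.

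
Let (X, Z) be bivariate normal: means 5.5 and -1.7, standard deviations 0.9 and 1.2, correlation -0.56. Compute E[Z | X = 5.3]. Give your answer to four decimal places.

E[Z | X=x] = μ_Z + ρ(σ_Z/σ_X)(x − μ_X) for jointly normal variables.
E[Z | X=5.3] = -1.7 + (-0.56)·(1.2/0.9)·(5.3 − (5.5)) = -1.7 + (-0.74667)·(-0.2) = -1.5507.

-1.5507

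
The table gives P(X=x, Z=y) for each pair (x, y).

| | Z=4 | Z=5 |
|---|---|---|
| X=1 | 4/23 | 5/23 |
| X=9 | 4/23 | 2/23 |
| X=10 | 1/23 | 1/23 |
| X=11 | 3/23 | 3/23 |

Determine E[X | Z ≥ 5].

P(Z ≥ 5) = 11/23.
Summing X·P(X=x,Z=y) over the conditioning event gives 66/23.
E[X | Z ≥ 5] = (66/23) / (11/23) = 6.

6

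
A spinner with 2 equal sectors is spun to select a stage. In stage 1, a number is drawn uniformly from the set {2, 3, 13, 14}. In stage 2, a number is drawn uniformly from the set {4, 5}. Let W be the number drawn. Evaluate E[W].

E[W | stage 1] = (2+3+13+14)/4 = 8.
E[W | stage 2] = (4+5)/2 = 9/2.
E[W] = (1/2)·(8) + (1/2)·(9/2) = 25/4.

25/4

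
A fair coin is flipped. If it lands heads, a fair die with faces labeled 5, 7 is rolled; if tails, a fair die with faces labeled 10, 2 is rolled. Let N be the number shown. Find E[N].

E[N | heads] = (5+7)/2 = 6.
E[N | tails] = (10+2)/2 = 6.
By the law of total expectation,
E[N] = (1/2)·(6) + (1/2)·(6) = 6.

6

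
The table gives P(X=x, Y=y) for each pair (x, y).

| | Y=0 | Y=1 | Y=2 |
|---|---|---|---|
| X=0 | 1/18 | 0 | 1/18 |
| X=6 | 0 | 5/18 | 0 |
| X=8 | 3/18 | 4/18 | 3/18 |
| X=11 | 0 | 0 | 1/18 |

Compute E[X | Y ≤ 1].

86/13

P(Y ≤ 1) = 13/18.
Summing X·P(X=x,Y=y) over the conditioning event gives 43/9.
E[X | Y ≤ 1] = (43/9) / (13/18) = 86/13.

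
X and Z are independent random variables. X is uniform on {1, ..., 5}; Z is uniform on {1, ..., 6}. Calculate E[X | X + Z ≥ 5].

P(X + Z ≥ 5) = 4/5.
Summing X·P(x,y) over outcomes with X + Z ≥ 5 gives 8/3.
E[X | X + Z ≥ 5] = (8/3) / (4/5) = 10/3.

10/3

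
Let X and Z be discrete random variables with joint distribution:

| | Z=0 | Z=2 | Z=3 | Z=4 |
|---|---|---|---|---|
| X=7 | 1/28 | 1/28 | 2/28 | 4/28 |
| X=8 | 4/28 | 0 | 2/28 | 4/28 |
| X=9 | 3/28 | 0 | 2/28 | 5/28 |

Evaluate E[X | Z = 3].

P(Z = 3) = 3/14.
Σ X·P over the event = 7·(2/28) + 8·(2/28) + 9·(2/28) = 12/7.
E[X | Z = 3] = (12/7) / (3/14) = 8.

8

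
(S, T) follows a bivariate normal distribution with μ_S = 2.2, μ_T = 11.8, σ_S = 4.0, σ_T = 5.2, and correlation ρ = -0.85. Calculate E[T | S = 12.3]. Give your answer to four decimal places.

0.6395

E[T | S=x] = μ_T + ρ(σ_T/σ_S)(x − μ_S) for jointly normal variables.
E[T | S=12.3] = 11.8 + (-0.85)·(5.2/4.0)·(12.3 − (2.2)) = 11.8 + (-1.105)·(10.1) = 0.6395.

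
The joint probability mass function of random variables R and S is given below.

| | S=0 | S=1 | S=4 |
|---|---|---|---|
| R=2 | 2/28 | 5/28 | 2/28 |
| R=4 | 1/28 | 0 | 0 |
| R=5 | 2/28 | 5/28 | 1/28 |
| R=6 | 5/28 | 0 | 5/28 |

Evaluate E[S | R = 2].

P(R = 2) = 9/28.
Σ S·P over the event = 0·(2/28) + 1·(5/28) + 4·(2/28) = 13/28.
E[S | R = 2] = (13/28) / (9/28) = 13/9.

13/9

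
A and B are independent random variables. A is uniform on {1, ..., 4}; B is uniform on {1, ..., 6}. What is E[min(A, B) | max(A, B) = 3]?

9/5

Outcomes with max(A, B) = 3: (1,3), (2,3), (3,1), (3,2), (3,3), each with probability 1/24.
E[min(A, B) | max(A, B) = 3] = (1 + 2 + 1 + 2 + 3) / 5 = 9/5.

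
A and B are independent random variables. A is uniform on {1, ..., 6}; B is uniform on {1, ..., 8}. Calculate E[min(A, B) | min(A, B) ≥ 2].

24/7

P(min(A, B) ≥ 2) = 35/48.
Summing min(A,B)·P(x,y) over outcomes with min(A, B) ≥ 2 gives 5/2.
E[min(A, B) | min(A, B) ≥ 2] = (5/2) / (35/48) = 24/7.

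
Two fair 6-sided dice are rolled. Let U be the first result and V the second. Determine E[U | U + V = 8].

4

Outcomes with U + V = 8: (2,6), (3,5), (4,4), (5,3), (6,2), each with probability 1/36.
E[U | U + V = 8] = (2 + 3 + 4 + 5 + 6) / 5 = 4.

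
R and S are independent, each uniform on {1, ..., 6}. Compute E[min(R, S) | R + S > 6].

23/7

P(R + S > 6) = 7/12.
Summing min(R,S)·P(x,y) over outcomes with R + S > 6 gives 23/12.
E[min(R, S) | R + S > 6] = (23/12) / (7/12) = 23/7.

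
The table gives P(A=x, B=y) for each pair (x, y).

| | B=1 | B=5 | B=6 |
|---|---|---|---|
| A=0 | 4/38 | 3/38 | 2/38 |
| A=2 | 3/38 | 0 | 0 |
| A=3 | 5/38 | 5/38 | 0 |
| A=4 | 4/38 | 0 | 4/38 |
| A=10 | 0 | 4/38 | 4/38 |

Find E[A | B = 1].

37/16

P(B = 1) = 8/19.
Summing A·P(A=x,B=y) over the conditioning event gives 37/38.
E[A | B = 1] = (37/38) / (8/19) = 37/16.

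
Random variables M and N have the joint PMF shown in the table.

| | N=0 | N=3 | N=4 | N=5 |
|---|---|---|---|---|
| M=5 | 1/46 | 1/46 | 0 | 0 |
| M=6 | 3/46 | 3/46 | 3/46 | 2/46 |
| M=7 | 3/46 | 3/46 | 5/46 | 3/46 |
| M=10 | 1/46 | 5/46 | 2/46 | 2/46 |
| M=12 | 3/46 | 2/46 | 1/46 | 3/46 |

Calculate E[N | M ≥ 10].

58/19

P(M ≥ 10) = 19/46.
Summing N·P(M=x,N=y) over the conditioning event gives 29/23.
E[N | M ≥ 10] = (29/23) / (19/46) = 58/19.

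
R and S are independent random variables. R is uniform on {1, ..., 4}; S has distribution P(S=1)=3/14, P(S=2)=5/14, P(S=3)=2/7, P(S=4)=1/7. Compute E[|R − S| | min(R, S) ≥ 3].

P(min(R, S) ≥ 3) = 3/14.
Summing |R−S|·P(x,y) over outcomes with min(R, S) ≥ 3 gives 3/28.
E[|R − S| | min(R, S) ≥ 3] = (3/28) / (3/14) = 1/2.

1/2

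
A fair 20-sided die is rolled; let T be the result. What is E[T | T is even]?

11

Given T is even, T is equally likely to be any of {2, 4, 6, 8, 10, 12, 14, 16, 18, 20}.
E[T | T is even] = (2 + 4 + 6 + 8 + 10 + 12 + 14 + 16 + 18 + 20) / 10 = 11.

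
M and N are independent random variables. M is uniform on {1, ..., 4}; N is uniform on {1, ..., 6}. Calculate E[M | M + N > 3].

8/3

P(M + N > 3) = 7/8.
Summing M·P(x,y) over outcomes with M + N > 3 gives 7/3.
E[M | M + N > 3] = (7/3) / (7/8) = 8/3.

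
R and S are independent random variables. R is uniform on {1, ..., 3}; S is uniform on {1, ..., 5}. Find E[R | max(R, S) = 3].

P(max(R, S) = 3) = 1/3.
Summing R·P(x,y) over outcomes with max(R, S) = 3 gives 4/5.
E[R | max(R, S) = 3] = (4/5) / (1/3) = 12/5.

12/5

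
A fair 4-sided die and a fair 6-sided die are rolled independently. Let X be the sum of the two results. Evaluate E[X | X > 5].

P(X > 5) = 7/12.
Σ over the event: 6·1/6 + 7·1/6 + 8·1/8 + 9·1/12 + 10·1/24 = 13/3.
E[X | X > 5] = (13/3) / (7/12) = 52/7.

52/7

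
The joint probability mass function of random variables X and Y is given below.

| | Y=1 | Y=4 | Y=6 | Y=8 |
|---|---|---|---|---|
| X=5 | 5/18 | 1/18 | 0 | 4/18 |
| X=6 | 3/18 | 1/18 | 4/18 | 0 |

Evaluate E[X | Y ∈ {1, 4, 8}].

37/7

P(Y ∈ {1, 4, 8}) = 7/9.
Summing X·P(X=x,Y=y) over the conditioning event gives 37/9.
E[X | Y ∈ {1, 4, 8}] = (37/9) / (7/9) = 37/7.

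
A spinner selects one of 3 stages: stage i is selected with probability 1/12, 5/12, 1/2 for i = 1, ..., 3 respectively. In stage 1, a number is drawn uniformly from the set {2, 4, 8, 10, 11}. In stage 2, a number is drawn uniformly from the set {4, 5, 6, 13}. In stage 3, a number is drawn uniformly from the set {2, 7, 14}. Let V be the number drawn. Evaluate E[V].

E[V | stage 1] = (2+4+8+10+11)/5 = 7.
E[V | stage 2] = (4+5+6+13)/4 = 7.
E[V | stage 3] = (2+7+14)/3 = 23/3.
E[V] = (1/12)·(7) + (5/12)·(7) + (1/2)·(23/3) = 22/3.

22/3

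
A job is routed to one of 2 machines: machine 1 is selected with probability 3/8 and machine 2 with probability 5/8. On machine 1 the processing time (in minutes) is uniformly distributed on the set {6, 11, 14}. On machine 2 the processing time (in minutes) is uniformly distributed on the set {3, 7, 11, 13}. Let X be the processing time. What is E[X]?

147/16

E[X | machine 1] = (6+11+14)/3 = 31/3.
E[X | machine 2] = (3+7+11+13)/4 = 17/2.
E[X] = (3/8)·(31/3) + (5/8)·(17/2) = 147/16.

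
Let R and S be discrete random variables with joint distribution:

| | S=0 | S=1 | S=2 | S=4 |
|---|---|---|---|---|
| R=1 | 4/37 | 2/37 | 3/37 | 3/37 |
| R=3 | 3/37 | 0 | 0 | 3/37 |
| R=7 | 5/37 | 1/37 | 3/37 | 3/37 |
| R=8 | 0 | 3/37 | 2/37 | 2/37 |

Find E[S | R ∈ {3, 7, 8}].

P(R ∈ {3, 7, 8}) = 25/37.
Summing S·P(R=x,S=y) over the conditioning event gives 46/37.
E[S | R ∈ {3, 7, 8}] = (46/37) / (25/37) = 46/25.

46/25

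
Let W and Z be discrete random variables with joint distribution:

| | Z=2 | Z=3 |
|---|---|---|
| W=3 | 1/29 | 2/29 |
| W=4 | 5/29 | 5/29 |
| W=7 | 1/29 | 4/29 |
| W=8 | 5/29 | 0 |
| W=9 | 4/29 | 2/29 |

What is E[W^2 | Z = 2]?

391/8

P(Z = 2) = 16/29.
Σ W^2·P over the event = 9·(1/29) + 16·(5/29) + 49·(1/29) + 64·(5/29) + 81·(4/29) = 782/29.
E[W^2 | Z = 2] = (782/29) / (16/29) = 391/8.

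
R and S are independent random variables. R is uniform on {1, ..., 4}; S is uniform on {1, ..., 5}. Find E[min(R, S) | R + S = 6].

P(R + S = 6) = 1/5.
Summing min(R,S)·P(x,y) over outcomes with R + S = 6 gives 2/5.
E[min(R, S) | R + S = 6] = (2/5) / (1/5) = 2.

2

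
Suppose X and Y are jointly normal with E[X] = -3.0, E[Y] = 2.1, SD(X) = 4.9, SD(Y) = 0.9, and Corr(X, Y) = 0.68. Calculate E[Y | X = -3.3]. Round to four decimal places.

2.0625

E[Y | X=x] = μ_Y + ρ(σ_Y/σ_X)(x − μ_X) for jointly normal variables.
E[Y | X=-3.3] = 2.1 + (0.68)·(0.9/4.9)·(-3.3 − (-3.0)) = 2.1 + (0.1249)·(-0.3) = 2.0625.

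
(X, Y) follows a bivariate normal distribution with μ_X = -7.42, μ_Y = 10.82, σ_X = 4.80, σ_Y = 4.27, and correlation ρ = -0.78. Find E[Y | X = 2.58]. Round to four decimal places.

3.8813

E[Y | X=x] = μ_Y + ρ(σ_Y/σ_X)(x − μ_X) for jointly normal variables.
E[Y | X=2.58] = 10.82 + (-0.78)·(4.27/4.80)·(2.58 − (-7.42)) = 10.82 + (-0.693875)·(10) = 3.8813.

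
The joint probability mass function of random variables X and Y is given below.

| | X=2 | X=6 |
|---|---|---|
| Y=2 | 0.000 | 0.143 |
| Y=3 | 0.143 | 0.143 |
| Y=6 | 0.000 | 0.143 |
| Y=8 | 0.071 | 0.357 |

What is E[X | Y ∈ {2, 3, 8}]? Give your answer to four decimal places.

5.0012

P(Y ∈ {2, 3, 8}) = 0.857.
Σ X·P over the event = 2·(0.143) + 2·(0.071) + 6·(0.143) + 6·(0.143) + 6·(0.357) = 4.286.
E[X | Y ∈ {2, 3, 8}] = (4.286) / (0.857) = 5.0012.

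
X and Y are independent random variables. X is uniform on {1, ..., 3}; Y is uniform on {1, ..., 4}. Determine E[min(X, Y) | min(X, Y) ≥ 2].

7/3

Outcomes with min(X, Y) ≥ 2: (2,2), (2,3), (2,4), (3,2), (3,3), (3,4), each with probability 1/12.
E[min(X, Y) | min(X, Y) ≥ 2] = (2 + 2 + 2 + 2 + 3 + 3) / 6 = 7/3.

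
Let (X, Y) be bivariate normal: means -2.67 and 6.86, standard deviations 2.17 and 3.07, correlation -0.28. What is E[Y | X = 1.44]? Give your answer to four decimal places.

For a bivariate normal, E[Y | X=x] = μ_Y + ρ·(σ_Y/σ_X)·(x − μ_X).
E[Y | X=1.44] = 6.86 + (-0.28)·(3.07/2.17)·(1.44 − (-2.67)) = 6.86 + (-0.39613)·(4.11) = 5.2319.

5.2319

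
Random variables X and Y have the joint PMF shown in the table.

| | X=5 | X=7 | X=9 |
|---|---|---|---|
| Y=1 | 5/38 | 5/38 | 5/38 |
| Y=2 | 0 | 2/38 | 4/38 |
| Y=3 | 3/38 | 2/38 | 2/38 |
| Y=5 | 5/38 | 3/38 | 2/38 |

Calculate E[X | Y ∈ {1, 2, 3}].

P(Y ∈ {1, 2, 3}) = 14/19.
Summing X·P(X=x,Y=y) over the conditioning event gives 101/19.
E[X | Y ∈ {1, 2, 3}] = (101/19) / (14/19) = 101/14.

101/14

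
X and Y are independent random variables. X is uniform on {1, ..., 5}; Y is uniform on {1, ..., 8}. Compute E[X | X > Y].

P(X > Y) = 1/4.
Summing X·P(x,y) over outcomes with X > Y gives 1.
E[X | X > Y] = (1) / (1/4) = 4.

4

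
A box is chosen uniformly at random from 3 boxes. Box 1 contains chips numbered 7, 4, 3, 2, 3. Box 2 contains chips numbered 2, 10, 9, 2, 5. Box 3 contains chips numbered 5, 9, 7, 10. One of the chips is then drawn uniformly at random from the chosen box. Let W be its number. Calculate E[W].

E[W | box 1] = (7+4+3+2+3)/5 = 19/5.
E[W | box 2] = (2+10+9+2+5)/5 = 28/5.
E[W | box 3] = (5+9+7+10)/4 = 31/4.
E[W] = (1/3)·(19/5) + (1/3)·(28/5) + (1/3)·(31/4) = 343/60.

343/60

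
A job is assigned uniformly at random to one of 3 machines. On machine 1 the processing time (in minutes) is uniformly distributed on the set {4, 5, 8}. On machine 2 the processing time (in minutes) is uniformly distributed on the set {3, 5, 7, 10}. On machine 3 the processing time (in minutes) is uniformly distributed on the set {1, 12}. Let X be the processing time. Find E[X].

221/36

E[X | machine 1] = (4+5+8)/3 = 17/3.
E[X | machine 2] = (3+5+7+10)/4 = 25/4.
E[X | machine 3] = (1+12)/2 = 13/2.
E[X] = (1/3)·(17/3) + (1/3)·(25/4) + (1/3)·(13/2) = 221/36.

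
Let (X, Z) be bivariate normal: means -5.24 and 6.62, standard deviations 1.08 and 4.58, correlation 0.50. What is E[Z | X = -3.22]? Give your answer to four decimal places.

10.9031

E[Z | X=x] = μ_Z + ρ(σ_Z/σ_X)(x − μ_X) for jointly normal variables.
E[Z | X=-3.22] = 6.62 + (0.50)·(4.58/1.08)·(-3.22 − (-5.24)) = 6.62 + (2.12037)·(2.02) = 10.9031.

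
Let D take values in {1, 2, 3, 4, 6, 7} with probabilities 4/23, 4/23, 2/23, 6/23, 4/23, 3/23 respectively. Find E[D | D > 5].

45/7

P(D > 5) = 7/23.
Σ over the event: 6·4/23 + 7·3/23 = 45/23.
E[D | D > 5] = (45/23) / (7/23) = 45/7.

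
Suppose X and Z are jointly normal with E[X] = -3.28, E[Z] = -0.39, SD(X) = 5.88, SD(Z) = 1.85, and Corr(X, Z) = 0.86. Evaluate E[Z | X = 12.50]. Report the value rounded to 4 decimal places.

For a bivariate normal, E[Z | X=x] = μ_Z + ρ·(σ_Z/σ_X)·(x − μ_X).
E[Z | X=12.50] = -0.39 + (0.86)·(1.85/5.88)·(12.50 − (-3.28)) = -0.39 + (0.270578)·(15.78) = 3.8797.

3.8797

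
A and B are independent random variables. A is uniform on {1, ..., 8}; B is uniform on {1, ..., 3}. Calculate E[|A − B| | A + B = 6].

2

P(A + B = 6) = 1/8.
Summing |A−B|·P(x,y) over outcomes with A + B = 6 gives 1/4.
E[|A − B| | A + B = 6] = (1/4) / (1/8) = 2.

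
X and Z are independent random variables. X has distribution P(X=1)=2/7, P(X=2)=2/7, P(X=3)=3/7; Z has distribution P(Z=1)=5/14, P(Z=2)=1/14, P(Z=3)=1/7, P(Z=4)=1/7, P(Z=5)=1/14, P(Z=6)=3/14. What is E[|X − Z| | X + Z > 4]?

134/55

P(X + Z > 4) = 55/98.
Summing |X−Z|·P(x,y) over outcomes with X + Z > 4 gives 67/49.
E[|X − Z| | X + Z > 4] = (67/49) / (55/98) = 134/55.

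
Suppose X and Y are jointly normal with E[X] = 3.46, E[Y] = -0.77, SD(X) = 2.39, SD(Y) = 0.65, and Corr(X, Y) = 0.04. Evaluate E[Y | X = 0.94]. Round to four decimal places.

E[Y | X=x] = μ_Y + ρ(σ_Y/σ_X)(x − μ_X) for jointly normal variables.
E[Y | X=0.94] = -0.77 + (0.04)·(0.65/2.39)·(0.94 − (3.46)) = -0.77 + (0.010879)·(-2.52) = -0.7974.

-0.7974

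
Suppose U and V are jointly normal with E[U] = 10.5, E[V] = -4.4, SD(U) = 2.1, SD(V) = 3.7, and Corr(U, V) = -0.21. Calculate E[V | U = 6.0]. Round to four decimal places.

-2.7350

The regression of V on U has slope ρ·σ_V/σ_U and passes through (μ_U, μ_V).
E[V | U=6.0] = -4.4 + (-0.21)·(3.7/2.1)·(6.0 − (10.5)) = -4.4 + (-0.37)·(-4.5) = -2.7350.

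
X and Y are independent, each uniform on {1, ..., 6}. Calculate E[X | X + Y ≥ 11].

Outcomes with X + Y ≥ 11: (5,6), (6,5), (6,6), each with probability 1/36.
E[X | X + Y ≥ 11] = (5 + 6 + 6) / 3 = 17/3.

17/3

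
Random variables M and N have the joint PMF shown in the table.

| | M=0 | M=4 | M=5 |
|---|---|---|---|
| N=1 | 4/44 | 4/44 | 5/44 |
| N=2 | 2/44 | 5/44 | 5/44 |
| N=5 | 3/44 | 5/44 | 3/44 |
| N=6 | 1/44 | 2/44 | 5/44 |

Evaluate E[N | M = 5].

10/3

P(M = 5) = 9/22.
Summing N·P(M=x,N=y) over the conditioning event gives 15/11.
E[N | M = 5] = (15/11) / (9/22) = 10/3.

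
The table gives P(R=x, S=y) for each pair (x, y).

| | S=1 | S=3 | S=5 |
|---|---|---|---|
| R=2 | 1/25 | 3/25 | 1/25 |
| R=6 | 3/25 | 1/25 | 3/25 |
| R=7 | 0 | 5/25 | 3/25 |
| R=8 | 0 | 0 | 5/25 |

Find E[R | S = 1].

5

P(S = 1) = 4/25.
Σ R·P over the event = 2·(1/25) + 6·(3/25) = 4/5.
E[R | S = 1] = (4/5) / (4/25) = 5.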